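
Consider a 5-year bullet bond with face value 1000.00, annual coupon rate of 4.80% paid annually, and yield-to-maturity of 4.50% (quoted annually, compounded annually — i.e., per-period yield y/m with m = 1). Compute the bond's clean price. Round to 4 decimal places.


Answer: Price = 1013.1699

Derivation:
Coupon per period c = face * coupon_rate / m = 48.000000
Periods per year m = 1; per-period yield y/m = 0.045000
Number of cashflows N = 5
Cashflows (t years, CF_t, discount factor 1/(1+y/m)^(m*t), PV):
  t = 1.0000: CF_t = 48.000000, DF = 0.956938, PV = 45.933014
  t = 2.0000: CF_t = 48.000000, DF = 0.915730, PV = 43.955038
  t = 3.0000: CF_t = 48.000000, DF = 0.876297, PV = 42.062237
  t = 4.0000: CF_t = 48.000000, DF = 0.838561, PV = 40.250944
  t = 5.0000: CF_t = 1048.000000, DF = 0.802451, PV = 840.968697
Price P = sum_t PV_t = 1013.169930


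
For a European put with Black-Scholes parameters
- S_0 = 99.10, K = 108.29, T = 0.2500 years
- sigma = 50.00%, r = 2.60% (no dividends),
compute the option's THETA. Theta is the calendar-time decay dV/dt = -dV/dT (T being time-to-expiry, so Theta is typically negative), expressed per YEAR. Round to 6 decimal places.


d1 = -0.2037334892; d2 = -0.4537334892
phi(d1) = 0.3907480889; exp(-qT) = 1.0000000000; exp(-rT) = 0.9935210793
Theta = -S*exp(-qT)*phi(d1)*sigma/(2*sqrt(T)) + r*K*exp(-rT)*N(-d2) - q*S*exp(-qT)*N(-d1)
N(-d1) = 0.5807191148; N(-d2) = 0.6749896700; sqrt(T) = 0.5000000000
Term 1 = -99.1000 * 1.0000000000 * 0.3907480889 * 0.5000 / (2 * 0.5000000000) = -19.3615678050
Term 2 = 0.0260 * 108.2900 * 0.9935210793 * 0.6749896700 = 1.8881474831
Term 3 = 0 (no dividend yield, q = 0)
Theta = -19.3615678050 + (1.8881474831) + (0.0000000000) = -17.473420

Answer: Theta = -17.473420


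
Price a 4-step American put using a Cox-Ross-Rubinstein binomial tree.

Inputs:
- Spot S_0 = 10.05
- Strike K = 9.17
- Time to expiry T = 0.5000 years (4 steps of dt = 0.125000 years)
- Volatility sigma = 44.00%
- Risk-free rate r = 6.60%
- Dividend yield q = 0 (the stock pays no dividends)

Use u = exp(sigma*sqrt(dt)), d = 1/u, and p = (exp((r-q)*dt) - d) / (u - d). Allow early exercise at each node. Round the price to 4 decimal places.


Answer: Price = V(0,0) = 0.7201

Derivation:
dt = T/N = 0.125000
u = exp(sigma*sqrt(dt)) = 1.168316; d = 1/u = 0.855933
p = (exp((r-q)*dt) - d) / (u - d) = 0.487706
Discount per step: exp(-r*dt) = 0.991784
Stock lattice S(k, i) with i counting down-moves:
  k=0: S(0,0) = 10.0500
  k=1: S(1,0) = 11.7416; S(1,1) = 8.6021
  k=2: S(2,0) = 13.7179; S(2,1) = 10.0500; S(2,2) = 7.3628
  k=3: S(3,0) = 16.0268; S(3,1) = 11.7416; S(3,2) = 8.6021; S(3,3) = 6.3021
  k=4: S(4,0) = 18.7244; S(4,1) = 13.7179; S(4,2) = 10.0500; S(4,3) = 7.3628; S(4,4) = 5.3942
Terminal payoffs V(N, i) = max(K - S_T, 0):
  V(4,0) = 0.000000; V(4,1) = 0.000000; V(4,2) = 0.000000; V(4,3) = 1.807161; V(4,4) = 3.775830
Backward induction: V(k, i) = exp(-r*dt) * [p * V(k+1, i) + (1-p) * V(k+1, i+1)]; then take max(V_cont, immediate exercise) for American.
  V(3,0) = exp(-r*dt) * [p*0.000000 + (1-p)*0.000000] = 0.000000; exercise = 0.000000; V(3,0) = max -> 0.000000
  V(3,1) = exp(-r*dt) * [p*0.000000 + (1-p)*0.000000] = 0.000000; exercise = 0.000000; V(3,1) = max -> 0.000000
  V(3,2) = exp(-r*dt) * [p*0.000000 + (1-p)*1.807161] = 0.918190; exercise = 0.567876; V(3,2) = max -> 0.918190
  V(3,3) = exp(-r*dt) * [p*1.807161 + (1-p)*3.775830] = 2.792563; exercise = 2.867905; V(3,3) = max -> 2.867905
  V(2,0) = exp(-r*dt) * [p*0.000000 + (1-p)*0.000000] = 0.000000; exercise = 0.000000; V(2,0) = max -> 0.000000
  V(2,1) = exp(-r*dt) * [p*0.000000 + (1-p)*0.918190] = 0.466518; exercise = 0.000000; V(2,1) = max -> 0.466518
  V(2,2) = exp(-r*dt) * [p*0.918190 + (1-p)*2.867905] = 1.901266; exercise = 1.807161; V(2,2) = max -> 1.901266
  V(1,0) = exp(-r*dt) * [p*0.000000 + (1-p)*0.466518] = 0.237031; exercise = 0.000000; V(1,0) = max -> 0.237031
  V(1,1) = exp(-r*dt) * [p*0.466518 + (1-p)*1.901266] = 1.191658; exercise = 0.567876; V(1,1) = max -> 1.191658
  V(0,0) = exp(-r*dt) * [p*0.237031 + (1-p)*1.191658] = 0.720115; exercise = 0.000000; V(0,0) = max -> 0.720115


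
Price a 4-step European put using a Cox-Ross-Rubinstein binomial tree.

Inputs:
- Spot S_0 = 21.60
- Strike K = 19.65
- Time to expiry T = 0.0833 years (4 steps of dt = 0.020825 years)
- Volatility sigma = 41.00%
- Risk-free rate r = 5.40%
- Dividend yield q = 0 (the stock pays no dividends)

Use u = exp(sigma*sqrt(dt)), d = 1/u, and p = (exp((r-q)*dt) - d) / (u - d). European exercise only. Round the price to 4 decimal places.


dt = T/N = 0.020825
u = exp(sigma*sqrt(dt)) = 1.060952; d = 1/u = 0.942550
p = (exp((r-q)*dt) - d) / (u - d) = 0.494716
Discount per step: exp(-r*dt) = 0.998876
Stock lattice S(k, i) with i counting down-moves:
  k=0: S(0,0) = 21.6000
  k=1: S(1,0) = 22.9166; S(1,1) = 20.3591
  k=2: S(2,0) = 24.3134; S(2,1) = 21.6000; S(2,2) = 19.1894
  k=3: S(3,0) = 25.7953; S(3,1) = 22.9166; S(3,2) = 20.3591; S(3,3) = 18.0870
  k=4: S(4,0) = 27.3676; S(4,1) = 24.3134; S(4,2) = 21.6000; S(4,3) = 19.1894; S(4,4) = 17.0479
Terminal payoffs V(N, i) = max(K - S_T, 0):
  V(4,0) = 0.000000; V(4,1) = 0.000000; V(4,2) = 0.000000; V(4,3) = 0.460559; V(4,4) = 2.602100
Backward induction: V(k, i) = exp(-r*dt) * [p * V(k+1, i) + (1-p) * V(k+1, i+1)].
  V(3,0) = exp(-r*dt) * [p*0.000000 + (1-p)*0.000000] = 0.000000
  V(3,1) = exp(-r*dt) * [p*0.000000 + (1-p)*0.000000] = 0.000000
  V(3,2) = exp(-r*dt) * [p*0.000000 + (1-p)*0.460559] = 0.232452
  V(3,3) = exp(-r*dt) * [p*0.460559 + (1-p)*2.602100] = 1.540912
  V(2,0) = exp(-r*dt) * [p*0.000000 + (1-p)*0.000000] = 0.000000
  V(2,1) = exp(-r*dt) * [p*0.000000 + (1-p)*0.232452] = 0.117322
  V(2,2) = exp(-r*dt) * [p*0.232452 + (1-p)*1.540912] = 0.892592
  V(1,0) = exp(-r*dt) * [p*0.000000 + (1-p)*0.117322] = 0.059214
  V(1,1) = exp(-r*dt) * [p*0.117322 + (1-p)*0.892592] = 0.508482
  V(0,0) = exp(-r*dt) * [p*0.059214 + (1-p)*0.508482] = 0.285900

Answer: Price = V(0,0) = 0.2859


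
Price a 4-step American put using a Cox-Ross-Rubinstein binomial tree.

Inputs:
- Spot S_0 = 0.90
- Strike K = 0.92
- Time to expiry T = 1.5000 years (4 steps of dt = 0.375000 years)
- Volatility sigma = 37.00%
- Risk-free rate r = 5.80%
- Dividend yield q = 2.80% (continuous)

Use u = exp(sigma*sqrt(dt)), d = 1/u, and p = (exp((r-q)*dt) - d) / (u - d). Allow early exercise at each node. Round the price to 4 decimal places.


dt = T/N = 0.375000
u = exp(sigma*sqrt(dt)) = 1.254300; d = 1/u = 0.797257
p = (exp((r-q)*dt) - d) / (u - d) = 0.468350
Discount per step: exp(-r*dt) = 0.978485
Stock lattice S(k, i) with i counting down-moves:
  k=0: S(0,0) = 0.9000
  k=1: S(1,0) = 1.1289; S(1,1) = 0.7175
  k=2: S(2,0) = 1.4159; S(2,1) = 0.9000; S(2,2) = 0.5721
  k=3: S(3,0) = 1.7760; S(3,1) = 1.1289; S(3,2) = 0.7175; S(3,3) = 0.4561
  k=4: S(4,0) = 2.2277; S(4,1) = 1.4159; S(4,2) = 0.9000; S(4,3) = 0.5721; S(4,4) = 0.3636
Terminal payoffs V(N, i) = max(K - S_T, 0):
  V(4,0) = 0.000000; V(4,1) = 0.000000; V(4,2) = 0.020000; V(4,3) = 0.347943; V(4,4) = 0.556389
Backward induction: V(k, i) = exp(-r*dt) * [p * V(k+1, i) + (1-p) * V(k+1, i+1)]; then take max(V_cont, immediate exercise) for American.
  V(3,0) = exp(-r*dt) * [p*0.000000 + (1-p)*0.000000] = 0.000000; exercise = 0.000000; V(3,0) = max -> 0.000000
  V(3,1) = exp(-r*dt) * [p*0.000000 + (1-p)*0.020000] = 0.010404; exercise = 0.000000; V(3,1) = max -> 0.010404
  V(3,2) = exp(-r*dt) * [p*0.020000 + (1-p)*0.347943] = 0.190169; exercise = 0.202468; V(3,2) = max -> 0.202468
  V(3,3) = exp(-r*dt) * [p*0.347943 + (1-p)*0.556389] = 0.448893; exercise = 0.463923; V(3,3) = max -> 0.463923
  V(2,0) = exp(-r*dt) * [p*0.000000 + (1-p)*0.010404] = 0.005412; exercise = 0.000000; V(2,0) = max -> 0.005412
  V(2,1) = exp(-r*dt) * [p*0.010404 + (1-p)*0.202468] = 0.110094; exercise = 0.020000; V(2,1) = max -> 0.110094
  V(2,2) = exp(-r*dt) * [p*0.202468 + (1-p)*0.463923] = 0.334124; exercise = 0.347943; V(2,2) = max -> 0.347943
  V(1,0) = exp(-r*dt) * [p*0.005412 + (1-p)*0.110094] = 0.059753; exercise = 0.000000; V(1,0) = max -> 0.059753
  V(1,1) = exp(-r*dt) * [p*0.110094 + (1-p)*0.347943] = 0.231457; exercise = 0.202468; V(1,1) = max -> 0.231457
  V(0,0) = exp(-r*dt) * [p*0.059753 + (1-p)*0.231457] = 0.147790; exercise = 0.020000; V(0,0) = max -> 0.147790

Answer: Price = V(0,0) = 0.1478


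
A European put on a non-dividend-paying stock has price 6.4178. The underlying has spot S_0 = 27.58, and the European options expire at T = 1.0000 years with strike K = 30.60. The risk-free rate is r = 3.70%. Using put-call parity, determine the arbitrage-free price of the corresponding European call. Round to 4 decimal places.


Answer: Call price = 4.5093

Derivation:
Put-call parity: C - P = S_0 * exp(-qT) - K * exp(-rT).
S_0 * exp(-qT) = 27.5800 * 1.00000000 = 27.58000000
K * exp(-rT) = 30.6000 * 0.96367614 = 29.48848974
C = P + S*exp(-qT) - K*exp(-rT)
C = 6.4178 + 27.58000000 - 29.48848974 = 4.5093


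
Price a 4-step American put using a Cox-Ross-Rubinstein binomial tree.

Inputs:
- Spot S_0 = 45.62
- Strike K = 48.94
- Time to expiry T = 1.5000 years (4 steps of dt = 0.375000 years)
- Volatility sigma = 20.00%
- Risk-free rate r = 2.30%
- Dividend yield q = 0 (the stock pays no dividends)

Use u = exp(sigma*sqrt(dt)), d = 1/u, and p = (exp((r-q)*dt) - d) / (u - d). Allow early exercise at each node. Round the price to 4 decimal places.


dt = T/N = 0.375000
u = exp(sigma*sqrt(dt)) = 1.130290; d = 1/u = 0.884728
p = (exp((r-q)*dt) - d) / (u - d) = 0.504695
Discount per step: exp(-r*dt) = 0.991412
Stock lattice S(k, i) with i counting down-moves:
  k=0: S(0,0) = 45.6200
  k=1: S(1,0) = 51.5638; S(1,1) = 40.3613
  k=2: S(2,0) = 58.2821; S(2,1) = 45.6200; S(2,2) = 35.7088
  k=3: S(3,0) = 65.8757; S(3,1) = 51.5638; S(3,2) = 40.3613; S(3,3) = 31.5926
  k=4: S(4,0) = 74.4587; S(4,1) = 58.2821; S(4,2) = 45.6200; S(4,3) = 35.7088; S(4,4) = 27.9509
Terminal payoffs V(N, i) = max(K - S_T, 0):
  V(4,0) = 0.000000; V(4,1) = 0.000000; V(4,2) = 3.320000; V(4,3) = 13.231197; V(4,4) = 20.989132
Backward induction: V(k, i) = exp(-r*dt) * [p * V(k+1, i) + (1-p) * V(k+1, i+1)]; then take max(V_cont, immediate exercise) for American.
  V(3,0) = exp(-r*dt) * [p*0.000000 + (1-p)*0.000000] = 0.000000; exercise = 0.000000; V(3,0) = max -> 0.000000
  V(3,1) = exp(-r*dt) * [p*0.000000 + (1-p)*3.320000] = 1.630290; exercise = 0.000000; V(3,1) = max -> 1.630290
  V(3,2) = exp(-r*dt) * [p*3.320000 + (1-p)*13.231197] = 8.158395; exercise = 8.578687; V(3,2) = max -> 8.578687
  V(3,3) = exp(-r*dt) * [p*13.231197 + (1-p)*20.989132] = 16.927113; exercise = 17.347405; V(3,3) = max -> 17.347405
  V(2,0) = exp(-r*dt) * [p*0.000000 + (1-p)*1.630290] = 0.800556; exercise = 0.000000; V(2,0) = max -> 0.800556
  V(2,1) = exp(-r*dt) * [p*1.630290 + (1-p)*8.578687] = 5.028309; exercise = 3.320000; V(2,1) = max -> 5.028309
  V(2,2) = exp(-r*dt) * [p*8.578687 + (1-p)*17.347405] = 12.810905; exercise = 13.231197; V(2,2) = max -> 13.231197
  V(1,0) = exp(-r*dt) * [p*0.800556 + (1-p)*5.028309] = 2.869725; exercise = 0.000000; V(1,0) = max -> 2.869725
  V(1,1) = exp(-r*dt) * [p*5.028309 + (1-p)*13.231197] = 9.013165; exercise = 8.578687; V(1,1) = max -> 9.013165
  V(0,0) = exp(-r*dt) * [p*2.869725 + (1-p)*9.013165] = 5.861824; exercise = 3.320000; V(0,0) = max -> 5.861824

Answer: Price = V(0,0) = 5.8618


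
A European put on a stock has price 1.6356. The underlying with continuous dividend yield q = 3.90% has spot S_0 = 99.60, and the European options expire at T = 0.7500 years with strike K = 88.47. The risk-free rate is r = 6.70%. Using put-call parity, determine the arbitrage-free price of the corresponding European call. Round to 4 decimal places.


Put-call parity: C - P = S_0 * exp(-qT) - K * exp(-rT).
S_0 * exp(-qT) = 99.6000 * 0.97117364 = 96.72889461
K * exp(-rT) = 88.4700 * 0.95099165 = 84.13423100
C = P + S*exp(-qT) - K*exp(-rT)
C = 1.6356 + 96.72889461 - 84.13423100 = 14.2303

Answer: Call price = 14.2303


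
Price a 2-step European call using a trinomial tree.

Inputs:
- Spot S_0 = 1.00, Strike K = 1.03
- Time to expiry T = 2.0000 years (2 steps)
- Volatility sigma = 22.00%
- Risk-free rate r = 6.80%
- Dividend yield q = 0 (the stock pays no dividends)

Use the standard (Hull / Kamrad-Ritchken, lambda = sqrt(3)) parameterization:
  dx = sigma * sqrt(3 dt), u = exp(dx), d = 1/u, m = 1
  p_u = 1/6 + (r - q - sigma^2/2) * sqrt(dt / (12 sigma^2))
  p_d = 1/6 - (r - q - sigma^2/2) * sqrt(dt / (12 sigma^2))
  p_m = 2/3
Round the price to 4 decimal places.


dt = T/N = 1.000000; dx = sigma*sqrt(3*dt) = 0.381051
u = exp(dx) = 1.463823; d = 1/u = 0.683143
p_u = 0.224139, p_m = 0.666667, p_d = 0.109194
Discount per step: exp(-r*dt) = 0.934260
Stock lattice S(k, j) with j the centered position index:
  k=0: S(0,+0) = 1.0000
  k=1: S(1,-1) = 0.6831; S(1,+0) = 1.0000; S(1,+1) = 1.4638
  k=2: S(2,-2) = 0.4667; S(2,-1) = 0.6831; S(2,+0) = 1.0000; S(2,+1) = 1.4638; S(2,+2) = 2.1428
Terminal payoffs V(N, j) = max(S_T - K, 0):
  V(2,-2) = 0.000000; V(2,-1) = 0.000000; V(2,+0) = 0.000000; V(2,+1) = 0.433823; V(2,+2) = 1.112776
Backward induction: V(k, j) = exp(-r*dt) * [p_u * V(k+1, j+1) + p_m * V(k+1, j) + p_d * V(k+1, j-1)]
  V(1,-1) = exp(-r*dt) * [p_u*0.000000 + p_m*0.000000 + p_d*0.000000] = 0.000000
  V(1,+0) = exp(-r*dt) * [p_u*0.433823 + p_m*0.000000 + p_d*0.000000] = 0.090844
  V(1,+1) = exp(-r*dt) * [p_u*1.112776 + p_m*0.433823 + p_d*0.000000] = 0.503222
  V(0,+0) = exp(-r*dt) * [p_u*0.503222 + p_m*0.090844 + p_d*0.000000] = 0.161959

Answer: Price = V(0,0) = 0.1620


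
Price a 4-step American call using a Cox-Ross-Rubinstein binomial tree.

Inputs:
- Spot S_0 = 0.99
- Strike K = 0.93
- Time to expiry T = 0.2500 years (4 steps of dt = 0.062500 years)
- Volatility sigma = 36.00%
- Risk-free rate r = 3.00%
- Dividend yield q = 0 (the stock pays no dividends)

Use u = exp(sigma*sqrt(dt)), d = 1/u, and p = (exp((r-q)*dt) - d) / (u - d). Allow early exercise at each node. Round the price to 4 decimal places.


dt = T/N = 0.062500
u = exp(sigma*sqrt(dt)) = 1.094174; d = 1/u = 0.913931
p = (exp((r-q)*dt) - d) / (u - d) = 0.487928
Discount per step: exp(-r*dt) = 0.998127
Stock lattice S(k, i) with i counting down-moves:
  k=0: S(0,0) = 0.9900
  k=1: S(1,0) = 1.0832; S(1,1) = 0.9048
  k=2: S(2,0) = 1.1852; S(2,1) = 0.9900; S(2,2) = 0.8269
  k=3: S(3,0) = 1.2969; S(3,1) = 1.0832; S(3,2) = 0.9048; S(3,3) = 0.7557
  k=4: S(4,0) = 1.4190; S(4,1) = 1.1852; S(4,2) = 0.9900; S(4,3) = 0.8269; S(4,4) = 0.6907
Terminal payoffs V(N, i) = max(S_T - K, 0):
  V(4,0) = 0.488996; V(4,1) = 0.255245; V(4,2) = 0.060000; V(4,3) = 0.000000; V(4,4) = 0.000000
Backward induction: V(k, i) = exp(-r*dt) * [p * V(k+1, i) + (1-p) * V(k+1, i+1)]; then take max(V_cont, immediate exercise) for American.
  V(3,0) = exp(-r*dt) * [p*0.488996 + (1-p)*0.255245] = 0.368607; exercise = 0.366865; V(3,0) = max -> 0.368607
  V(3,1) = exp(-r*dt) * [p*0.255245 + (1-p)*0.060000] = 0.154975; exercise = 0.153233; V(3,1) = max -> 0.154975
  V(3,2) = exp(-r*dt) * [p*0.060000 + (1-p)*0.000000] = 0.029221; exercise = 0.000000; V(3,2) = max -> 0.029221
  V(3,3) = exp(-r*dt) * [p*0.000000 + (1-p)*0.000000] = 0.000000; exercise = 0.000000; V(3,3) = max -> 0.000000
  V(2,0) = exp(-r*dt) * [p*0.368607 + (1-p)*0.154975] = 0.258726; exercise = 0.255245; V(2,0) = max -> 0.258726
  V(2,1) = exp(-r*dt) * [p*0.154975 + (1-p)*0.029221] = 0.090410; exercise = 0.060000; V(2,1) = max -> 0.090410
  V(2,2) = exp(-r*dt) * [p*0.029221 + (1-p)*0.000000] = 0.014231; exercise = 0.000000; V(2,2) = max -> 0.014231
  V(1,0) = exp(-r*dt) * [p*0.258726 + (1-p)*0.090410] = 0.172213; exercise = 0.153233; V(1,0) = max -> 0.172213
  V(1,1) = exp(-r*dt) * [p*0.090410 + (1-p)*0.014231] = 0.051304; exercise = 0.000000; V(1,1) = max -> 0.051304
  V(0,0) = exp(-r*dt) * [p*0.172213 + (1-p)*0.051304] = 0.110092; exercise = 0.060000; V(0,0) = max -> 0.110092

Answer: Price = V(0,0) = 0.1101


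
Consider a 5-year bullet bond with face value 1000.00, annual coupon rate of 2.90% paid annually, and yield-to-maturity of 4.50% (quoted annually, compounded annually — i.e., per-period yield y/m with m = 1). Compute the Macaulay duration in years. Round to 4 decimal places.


Answer: Macaulay duration = 4.7141 years

Derivation:
Coupon per period c = face * coupon_rate / m = 29.000000
Periods per year m = 1; per-period yield y/m = 0.045000
Number of cashflows N = 5
Cashflows (t years, CF_t, discount factor 1/(1+y/m)^(m*t), PV):
  t = 1.0000: CF_t = 29.000000, DF = 0.956938, PV = 27.751196
  t = 2.0000: CF_t = 29.000000, DF = 0.915730, PV = 26.556169
  t = 3.0000: CF_t = 29.000000, DF = 0.876297, PV = 25.412602
  t = 4.0000: CF_t = 29.000000, DF = 0.838561, PV = 24.318279
  t = 5.0000: CF_t = 1029.000000, DF = 0.802451, PV = 825.722127
Price P = sum_t PV_t = 929.760372
Macaulay numerator sum_t t * PV_t:
  t * PV_t at t = 1.0000: 27.751196
  t * PV_t at t = 2.0000: 53.112337
  t * PV_t at t = 3.0000: 76.237805
  t * PV_t at t = 4.0000: 97.273116
  t * PV_t at t = 5.0000: 4128.610634
Macaulay duration D = (sum_t t * PV_t) / P = 4382.985088 / 929.760372 = 4.714102


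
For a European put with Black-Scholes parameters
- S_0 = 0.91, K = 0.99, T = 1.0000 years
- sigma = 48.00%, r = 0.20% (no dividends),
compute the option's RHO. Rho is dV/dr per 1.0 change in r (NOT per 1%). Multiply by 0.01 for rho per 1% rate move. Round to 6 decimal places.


Answer: Rho = -0.651701

Derivation:
d1 = 0.0686242841; d2 = -0.4113757159
phi(d1) = 0.3980040176; exp(-qT) = 1.0000000000; exp(-rT) = 0.9980019987
N(-d2) = 0.6596014711
Rho = -K*T*exp(-rT)*N(-d2) = -0.9900 * 1.0000 * 0.9980019987 * 0.6596014711 = -0.651701


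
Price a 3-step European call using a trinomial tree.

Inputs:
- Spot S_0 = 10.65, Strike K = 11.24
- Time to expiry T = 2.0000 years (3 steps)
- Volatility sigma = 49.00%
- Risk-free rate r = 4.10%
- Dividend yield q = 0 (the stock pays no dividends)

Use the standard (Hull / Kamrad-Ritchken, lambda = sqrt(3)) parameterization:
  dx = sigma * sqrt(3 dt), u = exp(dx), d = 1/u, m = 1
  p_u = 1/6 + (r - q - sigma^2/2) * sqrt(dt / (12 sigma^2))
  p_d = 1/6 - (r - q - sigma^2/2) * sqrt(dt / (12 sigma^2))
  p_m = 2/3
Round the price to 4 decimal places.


dt = T/N = 0.666667; dx = sigma*sqrt(3*dt) = 0.692965
u = exp(dx) = 1.999635; d = 1/u = 0.500091
p_u = 0.128642, p_m = 0.666667, p_d = 0.204692
Discount per step: exp(-r*dt) = 0.973037
Stock lattice S(k, j) with j the centered position index:
  k=0: S(0,+0) = 10.6500
  k=1: S(1,-1) = 5.3260; S(1,+0) = 10.6500; S(1,+1) = 21.2961
  k=2: S(2,-2) = 2.6635; S(2,-1) = 5.3260; S(2,+0) = 10.6500; S(2,+1) = 21.2961; S(2,+2) = 42.5845
  k=3: S(3,-3) = 1.3320; S(3,-2) = 2.6635; S(3,-1) = 5.3260; S(3,+0) = 10.6500; S(3,+1) = 21.2961; S(3,+2) = 42.5845; S(3,+3) = 85.1534
Terminal payoffs V(N, j) = max(S_T - K, 0):
  V(3,-3) = 0.000000; V(3,-2) = 0.000000; V(3,-1) = 0.000000; V(3,+0) = 0.000000; V(3,+1) = 10.056112; V(3,+2) = 31.344451; V(3,+3) = 73.913357
Backward induction: V(k, j) = exp(-r*dt) * [p_u * V(k+1, j+1) + p_m * V(k+1, j) + p_d * V(k+1, j-1)]
  V(2,-2) = exp(-r*dt) * [p_u*0.000000 + p_m*0.000000 + p_d*0.000000] = 0.000000
  V(2,-1) = exp(-r*dt) * [p_u*0.000000 + p_m*0.000000 + p_d*0.000000] = 0.000000
  V(2,+0) = exp(-r*dt) * [p_u*10.056112 + p_m*0.000000 + p_d*0.000000] = 1.258754
  V(2,+1) = exp(-r*dt) * [p_u*31.344451 + p_m*10.056112 + p_d*0.000000] = 10.446793
  V(2,+2) = exp(-r*dt) * [p_u*73.913357 + p_m*31.344451 + p_d*10.056112] = 31.587733
  V(1,-1) = exp(-r*dt) * [p_u*1.258754 + p_m*0.000000 + p_d*0.000000] = 0.157562
  V(1,+0) = exp(-r*dt) * [p_u*10.446793 + p_m*1.258754 + p_d*0.000000] = 2.124200
  V(1,+1) = exp(-r*dt) * [p_u*31.587733 + p_m*10.446793 + p_d*1.258754] = 10.981385
  V(0,+0) = exp(-r*dt) * [p_u*10.981385 + p_m*2.124200 + p_d*0.157562] = 2.783905

Answer: Price = V(0,0) = 2.7839


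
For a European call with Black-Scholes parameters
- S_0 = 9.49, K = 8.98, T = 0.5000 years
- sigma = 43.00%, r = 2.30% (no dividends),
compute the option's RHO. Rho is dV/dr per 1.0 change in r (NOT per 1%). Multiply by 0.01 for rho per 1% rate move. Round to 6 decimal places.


Answer: Rho = 2.338708

Derivation:
d1 = 0.3715228825; d2 = 0.0674669665
phi(d1) = 0.3723380282; exp(-qT) = 1.0000000000; exp(-rT) = 0.9885658722
N(d2) = 0.5268950205
Rho = K*T*exp(-rT)*N(d2) = 8.9800 * 0.5000 * 0.9885658722 * 0.5268950205 = 2.338708


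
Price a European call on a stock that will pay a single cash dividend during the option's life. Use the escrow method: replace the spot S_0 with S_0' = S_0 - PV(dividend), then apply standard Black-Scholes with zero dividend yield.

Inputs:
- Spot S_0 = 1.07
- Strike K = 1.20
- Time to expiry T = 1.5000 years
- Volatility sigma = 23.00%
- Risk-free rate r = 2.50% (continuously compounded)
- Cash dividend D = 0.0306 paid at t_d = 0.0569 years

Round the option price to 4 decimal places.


PV(D) = D * exp(-r * t_d) = 0.0306 * 0.99857851 = 0.03055650
S_0' = S_0 - PV(D) = 1.0700 - 0.03055650 = 1.03944350
d1 = (ln(S_0'/K) + (r + sigma^2/2)*T) / (sigma*sqrt(T)) = -0.23593587
d2 = d1 - sigma*sqrt(T) = -0.51762719
exp(-rT) = 0.96319442
N(d1) = 0.40674122; N(d2) = 0.30235921
C = S_0' * N(d1) - K * exp(-rT) * N(d2) = 1.03944350 * 0.40674122 - 1.2000 * 0.96319442 * 0.30235921 = 0.0733

Answer: Price = 0.0733


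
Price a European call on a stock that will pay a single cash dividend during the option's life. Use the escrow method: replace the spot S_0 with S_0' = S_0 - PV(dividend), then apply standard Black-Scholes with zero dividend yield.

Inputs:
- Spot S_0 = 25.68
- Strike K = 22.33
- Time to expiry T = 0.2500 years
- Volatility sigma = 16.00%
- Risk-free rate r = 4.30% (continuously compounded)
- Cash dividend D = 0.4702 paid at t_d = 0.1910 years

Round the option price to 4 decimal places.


Answer: Price = 3.1611

Derivation:
PV(D) = D * exp(-r * t_d) = 0.4702 * 0.99182063 = 0.46635406
S_0' = S_0 - PV(D) = 25.6800 - 0.46635406 = 25.21364594
d1 = (ln(S_0'/K) + (r + sigma^2/2)*T) / (sigma*sqrt(T)) = 1.69255359
d2 = d1 - sigma*sqrt(T) = 1.61255359
exp(-rT) = 0.98930757
N(d1) = 0.95472976; N(d2) = 0.94657924
C = S_0' * N(d1) - K * exp(-rT) * N(d2) = 25.21364594 * 0.95472976 - 22.3300 * 0.98930757 * 0.94657924 = 3.1611


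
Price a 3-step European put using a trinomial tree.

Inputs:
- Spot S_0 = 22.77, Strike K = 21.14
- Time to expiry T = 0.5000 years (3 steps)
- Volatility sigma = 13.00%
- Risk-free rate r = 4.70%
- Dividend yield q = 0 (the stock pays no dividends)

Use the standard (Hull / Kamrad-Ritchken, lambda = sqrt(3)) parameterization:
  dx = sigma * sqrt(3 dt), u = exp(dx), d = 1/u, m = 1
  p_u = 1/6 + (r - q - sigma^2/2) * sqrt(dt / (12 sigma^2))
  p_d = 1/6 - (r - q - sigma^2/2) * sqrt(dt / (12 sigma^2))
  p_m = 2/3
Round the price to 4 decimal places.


dt = T/N = 0.166667; dx = sigma*sqrt(3*dt) = 0.091924
u = exp(dx) = 1.096281; d = 1/u = 0.912175
p_u = 0.201614, p_m = 0.666667, p_d = 0.131719
Discount per step: exp(-r*dt) = 0.992197
Stock lattice S(k, j) with j the centered position index:
  k=0: S(0,+0) = 22.7700
  k=1: S(1,-1) = 20.7702; S(1,+0) = 22.7700; S(1,+1) = 24.9623
  k=2: S(2,-2) = 18.9461; S(2,-1) = 20.7702; S(2,+0) = 22.7700; S(2,+1) = 24.9623; S(2,+2) = 27.3657
  k=3: S(3,-3) = 17.2821; S(3,-2) = 18.9461; S(3,-1) = 20.7702; S(3,+0) = 22.7700; S(3,+1) = 24.9623; S(3,+2) = 27.3657; S(3,+3) = 30.0005
Terminal payoffs V(N, j) = max(K - S_T, 0):
  V(3,-3) = 3.857884; V(3,-2) = 2.193938; V(3,-1) = 0.369785; V(3,+0) = 0.000000; V(3,+1) = 0.000000; V(3,+2) = 0.000000; V(3,+3) = 0.000000
Backward induction: V(k, j) = exp(-r*dt) * [p_u * V(k+1, j+1) + p_m * V(k+1, j) + p_d * V(k+1, j-1)]
  V(2,-2) = exp(-r*dt) * [p_u*0.369785 + p_m*2.193938 + p_d*3.857884] = 2.029377
  V(2,-1) = exp(-r*dt) * [p_u*0.000000 + p_m*0.369785 + p_d*2.193938] = 0.531329
  V(2,+0) = exp(-r*dt) * [p_u*0.000000 + p_m*0.000000 + p_d*0.369785] = 0.048328
  V(2,+1) = exp(-r*dt) * [p_u*0.000000 + p_m*0.000000 + p_d*0.000000] = 0.000000
  V(2,+2) = exp(-r*dt) * [p_u*0.000000 + p_m*0.000000 + p_d*0.000000] = 0.000000
  V(1,-1) = exp(-r*dt) * [p_u*0.048328 + p_m*0.531329 + p_d*2.029377] = 0.626345
  V(1,+0) = exp(-r*dt) * [p_u*0.000000 + p_m*0.048328 + p_d*0.531329] = 0.101407
  V(1,+1) = exp(-r*dt) * [p_u*0.000000 + p_m*0.000000 + p_d*0.048328] = 0.006316
  V(0,+0) = exp(-r*dt) * [p_u*0.006316 + p_m*0.101407 + p_d*0.626345] = 0.150199

Answer: Price = V(0,0) = 0.1502


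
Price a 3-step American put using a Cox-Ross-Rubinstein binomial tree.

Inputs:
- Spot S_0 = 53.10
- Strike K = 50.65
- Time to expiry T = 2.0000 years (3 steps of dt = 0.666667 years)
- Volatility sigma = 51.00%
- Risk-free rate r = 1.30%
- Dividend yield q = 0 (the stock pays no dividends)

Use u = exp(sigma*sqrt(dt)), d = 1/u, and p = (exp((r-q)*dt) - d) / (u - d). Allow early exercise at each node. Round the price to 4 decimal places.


Answer: Price = V(0,0) = 13.8668

Derivation:
dt = T/N = 0.666667
u = exp(sigma*sqrt(dt)) = 1.516512; d = 1/u = 0.659408
p = (exp((r-q)*dt) - d) / (u - d) = 0.407531
Discount per step: exp(-r*dt) = 0.991371
Stock lattice S(k, i) with i counting down-moves:
  k=0: S(0,0) = 53.1000
  k=1: S(1,0) = 80.5268; S(1,1) = 35.0145
  k=2: S(2,0) = 122.1199; S(2,1) = 53.1000; S(2,2) = 23.0889
  k=3: S(3,0) = 185.1964; S(3,1) = 80.5268; S(3,2) = 35.0145; S(3,3) = 15.2250
Terminal payoffs V(N, i) = max(K - S_T, 0):
  V(3,0) = 0.000000; V(3,1) = 0.000000; V(3,2) = 15.635451; V(3,3) = 35.425025
Backward induction: V(k, i) = exp(-r*dt) * [p * V(k+1, i) + (1-p) * V(k+1, i+1)]; then take max(V_cont, immediate exercise) for American.
  V(2,0) = exp(-r*dt) * [p*0.000000 + (1-p)*0.000000] = 0.000000; exercise = 0.000000; V(2,0) = max -> 0.000000
  V(2,1) = exp(-r*dt) * [p*0.000000 + (1-p)*15.635451] = 9.183585; exercise = 0.000000; V(2,1) = max -> 9.183585
  V(2,2) = exp(-r*dt) * [p*15.635451 + (1-p)*35.425025] = 27.124066; exercise = 27.561136; V(2,2) = max -> 27.561136
  V(1,0) = exp(-r*dt) * [p*0.000000 + (1-p)*9.183585] = 5.394039; exercise = 0.000000; V(1,0) = max -> 5.394039
  V(1,1) = exp(-r*dt) * [p*9.183585 + (1-p)*27.561136] = 19.898514; exercise = 15.635451; V(1,1) = max -> 19.898514
  V(0,0) = exp(-r*dt) * [p*5.394039 + (1-p)*19.898514] = 13.866792; exercise = 0.000000; V(0,0) = max -> 13.866792


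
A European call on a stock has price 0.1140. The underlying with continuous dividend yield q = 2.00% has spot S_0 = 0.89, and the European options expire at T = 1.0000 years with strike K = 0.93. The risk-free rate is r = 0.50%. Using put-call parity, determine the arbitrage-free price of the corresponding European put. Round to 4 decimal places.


Put-call parity: C - P = S_0 * exp(-qT) - K * exp(-rT).
S_0 * exp(-qT) = 0.8900 * 0.98019867 = 0.87237682
K * exp(-rT) = 0.9300 * 0.99501248 = 0.92536161
P = C - S*exp(-qT) + K*exp(-rT)
P = 0.1140 - 0.87237682 + 0.92536161 = 0.1670

Answer: Put price = 0.1670


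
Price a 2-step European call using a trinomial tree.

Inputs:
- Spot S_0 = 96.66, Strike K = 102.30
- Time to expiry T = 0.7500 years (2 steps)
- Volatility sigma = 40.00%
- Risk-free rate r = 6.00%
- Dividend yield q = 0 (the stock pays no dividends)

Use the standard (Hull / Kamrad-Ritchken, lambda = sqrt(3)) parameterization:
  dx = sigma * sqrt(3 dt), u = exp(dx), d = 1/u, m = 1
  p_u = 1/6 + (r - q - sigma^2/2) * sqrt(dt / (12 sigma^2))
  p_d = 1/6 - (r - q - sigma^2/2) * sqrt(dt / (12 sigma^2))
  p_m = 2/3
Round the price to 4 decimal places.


Answer: Price = V(0,0) = 12.0832

Derivation:
dt = T/N = 0.375000; dx = sigma*sqrt(3*dt) = 0.424264
u = exp(dx) = 1.528465; d = 1/u = 0.654251
p_u = 0.157828, p_m = 0.666667, p_d = 0.175506
Discount per step: exp(-r*dt) = 0.977751
Stock lattice S(k, j) with j the centered position index:
  k=0: S(0,+0) = 96.6600
  k=1: S(1,-1) = 63.2399; S(1,+0) = 96.6600; S(1,+1) = 147.7414
  k=2: S(2,-2) = 41.3748; S(2,-1) = 63.2399; S(2,+0) = 96.6600; S(2,+1) = 147.7414; S(2,+2) = 225.8176
Terminal payoffs V(N, j) = max(S_T - K, 0):
  V(2,-2) = 0.000000; V(2,-1) = 0.000000; V(2,+0) = 0.000000; V(2,+1) = 45.441442; V(2,+2) = 123.517647
Backward induction: V(k, j) = exp(-r*dt) * [p_u * V(k+1, j+1) + p_m * V(k+1, j) + p_d * V(k+1, j-1)]
  V(1,-1) = exp(-r*dt) * [p_u*0.000000 + p_m*0.000000 + p_d*0.000000] = 0.000000
  V(1,+0) = exp(-r*dt) * [p_u*45.441442 + p_m*0.000000 + p_d*0.000000] = 7.012358
  V(1,+1) = exp(-r*dt) * [p_u*123.517647 + p_m*45.441442 + p_d*0.000000] = 48.681078
  V(0,+0) = exp(-r*dt) * [p_u*48.681078 + p_m*7.012358 + p_d*0.000000] = 12.083181


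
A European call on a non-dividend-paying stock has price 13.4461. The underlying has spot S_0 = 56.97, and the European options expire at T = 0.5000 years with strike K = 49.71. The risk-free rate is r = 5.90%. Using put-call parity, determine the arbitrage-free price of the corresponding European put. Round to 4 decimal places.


Put-call parity: C - P = S_0 * exp(-qT) - K * exp(-rT).
S_0 * exp(-qT) = 56.9700 * 1.00000000 = 56.97000000
K * exp(-rT) = 49.7100 * 0.97093088 = 48.26497393
P = C - S*exp(-qT) + K*exp(-rT)
P = 13.4461 - 56.97000000 + 48.26497393 = 4.7411

Answer: Put price = 4.7411


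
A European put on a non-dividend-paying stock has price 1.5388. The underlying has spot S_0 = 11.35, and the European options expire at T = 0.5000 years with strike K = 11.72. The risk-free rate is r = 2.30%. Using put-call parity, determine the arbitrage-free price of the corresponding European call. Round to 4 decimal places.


Put-call parity: C - P = S_0 * exp(-qT) - K * exp(-rT).
S_0 * exp(-qT) = 11.3500 * 1.00000000 = 11.35000000
K * exp(-rT) = 11.7200 * 0.98856587 = 11.58599202
C = P + S*exp(-qT) - K*exp(-rT)
C = 1.5388 + 11.35000000 - 11.58599202 = 1.3028

Answer: Call price = 1.3028


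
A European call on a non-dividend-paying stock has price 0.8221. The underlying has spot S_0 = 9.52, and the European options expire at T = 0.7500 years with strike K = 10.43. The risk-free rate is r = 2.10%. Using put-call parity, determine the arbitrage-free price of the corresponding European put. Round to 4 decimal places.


Put-call parity: C - P = S_0 * exp(-qT) - K * exp(-rT).
S_0 * exp(-qT) = 9.5200 * 1.00000000 = 9.52000000
K * exp(-rT) = 10.4300 * 0.98437338 = 10.26701438
P = C - S*exp(-qT) + K*exp(-rT)
P = 0.8221 - 9.52000000 + 10.26701438 = 1.5691

Answer: Put price = 1.5691


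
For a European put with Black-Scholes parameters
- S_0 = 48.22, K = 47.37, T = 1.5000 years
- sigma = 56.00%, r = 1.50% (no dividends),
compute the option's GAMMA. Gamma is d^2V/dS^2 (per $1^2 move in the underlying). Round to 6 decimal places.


d1 = 0.4016649308; d2 = -0.2841921972
phi(d1) = 0.3680244542; exp(-qT) = 1.0000000000; exp(-rT) = 0.9777512372
Gamma = exp(-qT) * phi(d1) / (S * sigma * sqrt(T)) = 1.0000000000 * 0.3680244542 / (48.2200 * 0.5600 * 1.2247448714) = 0.011128

Answer: Gamma = 0.011128


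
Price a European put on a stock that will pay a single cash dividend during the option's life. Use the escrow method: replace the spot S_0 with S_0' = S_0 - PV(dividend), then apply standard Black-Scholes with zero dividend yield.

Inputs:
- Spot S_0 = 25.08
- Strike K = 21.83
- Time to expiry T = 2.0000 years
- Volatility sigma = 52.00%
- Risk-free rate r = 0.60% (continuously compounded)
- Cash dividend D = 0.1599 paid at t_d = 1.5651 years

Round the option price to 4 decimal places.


PV(D) = D * exp(-r * t_d) = 0.1599 * 0.99065335 = 0.15840547
S_0' = S_0 - PV(D) = 25.0800 - 0.15840547 = 24.92159453
d1 = (ln(S_0'/K) + (r + sigma^2/2)*T) / (sigma*sqrt(T)) = 0.56412096
d2 = d1 - sigma*sqrt(T) = -0.17127009
exp(-rT) = 0.98807171
N(-d1) = 0.28633591; N(-d2) = 0.56799430
P = K * exp(-rT) * N(-d2) - S_0' * N(-d1) = 21.8300 * 0.98807171 * 0.56799430 - 24.92159453 * 0.28633591 = 5.1155

Answer: Price = 5.1155


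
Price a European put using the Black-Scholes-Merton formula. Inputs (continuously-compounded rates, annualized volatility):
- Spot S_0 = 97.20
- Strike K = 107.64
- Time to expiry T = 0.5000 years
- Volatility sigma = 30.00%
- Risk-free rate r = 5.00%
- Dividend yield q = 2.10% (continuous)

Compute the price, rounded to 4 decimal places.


d1 = (ln(S/K) + (r - q + 0.5*sigma^2) * T) / (sigma * sqrt(T)) = -0.30651483
d2 = d1 - sigma * sqrt(T) = -0.51864686
exp(-rT) = 0.97530991; exp(-qT) = 0.98955493
P = K * exp(-rT) * N(-d2) - S_0 * exp(-qT) * N(-d1)
N(-d1) = 0.62039365; N(-d2) = 0.69799649
P = 107.6400 * 0.97530991 * 0.69799649 - 97.2000 * 0.98955493 * 0.62039365 = 13.6049

Answer: Price = 13.6049


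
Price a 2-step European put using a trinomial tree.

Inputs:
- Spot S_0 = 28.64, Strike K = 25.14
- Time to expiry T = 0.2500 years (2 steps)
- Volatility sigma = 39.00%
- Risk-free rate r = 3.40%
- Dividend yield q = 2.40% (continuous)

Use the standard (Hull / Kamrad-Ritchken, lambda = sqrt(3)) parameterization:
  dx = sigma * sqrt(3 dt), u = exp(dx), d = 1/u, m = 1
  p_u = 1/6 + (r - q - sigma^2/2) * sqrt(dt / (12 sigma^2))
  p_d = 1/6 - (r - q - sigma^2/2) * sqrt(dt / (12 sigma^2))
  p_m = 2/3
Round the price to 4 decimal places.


dt = T/N = 0.125000; dx = sigma*sqrt(3*dt) = 0.238825
u = exp(dx) = 1.269757; d = 1/u = 0.787552
p_u = 0.149382, p_m = 0.666667, p_d = 0.183952
Discount per step: exp(-r*dt) = 0.995759
Stock lattice S(k, j) with j the centered position index:
  k=0: S(0,+0) = 28.6400
  k=1: S(1,-1) = 22.5555; S(1,+0) = 28.6400; S(1,+1) = 36.3658
  k=2: S(2,-2) = 17.7636; S(2,-1) = 22.5555; S(2,+0) = 28.6400; S(2,+1) = 36.3658; S(2,+2) = 46.1758
Terminal payoffs V(N, j) = max(K - S_T, 0):
  V(2,-2) = 7.376357; V(2,-1) = 2.584497; V(2,+0) = 0.000000; V(2,+1) = 0.000000; V(2,+2) = 0.000000
Backward induction: V(k, j) = exp(-r*dt) * [p_u * V(k+1, j+1) + p_m * V(k+1, j) + p_d * V(k+1, j-1)]
  V(1,-1) = exp(-r*dt) * [p_u*0.000000 + p_m*2.584497 + p_d*7.376357] = 3.066830
  V(1,+0) = exp(-r*dt) * [p_u*0.000000 + p_m*0.000000 + p_d*2.584497] = 0.473407
  V(1,+1) = exp(-r*dt) * [p_u*0.000000 + p_m*0.000000 + p_d*0.000000] = 0.000000
  V(0,+0) = exp(-r*dt) * [p_u*0.000000 + p_m*0.473407 + p_d*3.066830] = 0.876022

Answer: Price = V(0,0) = 0.8760


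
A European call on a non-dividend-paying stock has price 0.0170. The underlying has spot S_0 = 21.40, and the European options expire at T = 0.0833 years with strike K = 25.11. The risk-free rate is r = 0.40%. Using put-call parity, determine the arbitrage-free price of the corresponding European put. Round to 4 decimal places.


Answer: Put price = 3.7186

Derivation:
Put-call parity: C - P = S_0 * exp(-qT) - K * exp(-rT).
S_0 * exp(-qT) = 21.4000 * 1.00000000 = 21.40000000
K * exp(-rT) = 25.1100 * 0.99966686 = 25.10163474
P = C - S*exp(-qT) + K*exp(-rT)
P = 0.0170 - 21.40000000 + 25.10163474 = 3.7186


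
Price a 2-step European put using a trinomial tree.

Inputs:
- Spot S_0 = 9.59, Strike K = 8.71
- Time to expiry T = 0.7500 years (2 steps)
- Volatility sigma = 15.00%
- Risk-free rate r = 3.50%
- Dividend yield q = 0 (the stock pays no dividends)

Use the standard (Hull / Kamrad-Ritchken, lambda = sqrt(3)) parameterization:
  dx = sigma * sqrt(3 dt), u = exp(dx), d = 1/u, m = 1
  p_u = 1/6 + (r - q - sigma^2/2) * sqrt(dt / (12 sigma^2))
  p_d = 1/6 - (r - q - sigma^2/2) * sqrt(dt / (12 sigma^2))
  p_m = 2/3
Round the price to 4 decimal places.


Answer: Price = V(0,0) = 0.1280

Derivation:
dt = T/N = 0.375000; dx = sigma*sqrt(3*dt) = 0.159099
u = exp(dx) = 1.172454; d = 1/u = 0.852912
p_u = 0.194656, p_m = 0.666667, p_d = 0.138677
Discount per step: exp(-r*dt) = 0.986961
Stock lattice S(k, j) with j the centered position index:
  k=0: S(0,+0) = 9.5900
  k=1: S(1,-1) = 8.1794; S(1,+0) = 9.5900; S(1,+1) = 11.2438
  k=2: S(2,-2) = 6.9763; S(2,-1) = 8.1794; S(2,+0) = 9.5900; S(2,+1) = 11.2438; S(2,+2) = 13.1829
Terminal payoffs V(N, j) = max(K - S_T, 0):
  V(2,-2) = 1.733671; V(2,-1) = 0.530575; V(2,+0) = 0.000000; V(2,+1) = 0.000000; V(2,+2) = 0.000000
Backward induction: V(k, j) = exp(-r*dt) * [p_u * V(k+1, j+1) + p_m * V(k+1, j) + p_d * V(k+1, j-1)]
  V(1,-1) = exp(-r*dt) * [p_u*0.000000 + p_m*0.530575 + p_d*1.733671] = 0.586390
  V(1,+0) = exp(-r*dt) * [p_u*0.000000 + p_m*0.000000 + p_d*0.530575] = 0.072619
  V(1,+1) = exp(-r*dt) * [p_u*0.000000 + p_m*0.000000 + p_d*0.000000] = 0.000000
  V(0,+0) = exp(-r*dt) * [p_u*0.000000 + p_m*0.072619 + p_d*0.586390] = 0.128040


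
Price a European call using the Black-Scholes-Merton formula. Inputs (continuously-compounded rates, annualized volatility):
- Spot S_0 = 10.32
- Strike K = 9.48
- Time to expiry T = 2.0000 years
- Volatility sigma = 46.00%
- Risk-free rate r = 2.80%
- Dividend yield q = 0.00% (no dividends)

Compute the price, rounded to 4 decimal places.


Answer: Price = 3.1924

Derivation:
d1 = (ln(S/K) + (r - q + 0.5*sigma^2) * T) / (sigma * sqrt(T)) = 0.54185815
d2 = d1 - sigma * sqrt(T) = -0.10868009
exp(-rT) = 0.94553914; exp(-qT) = 1.00000000
C = S_0 * exp(-qT) * N(d1) - K * exp(-rT) * N(d2)
N(d1) = 0.70604188; N(d2) = 0.45672812
C = 10.3200 * 1.00000000 * 0.70604188 - 9.4800 * 0.94553914 * 0.45672812 = 3.1924


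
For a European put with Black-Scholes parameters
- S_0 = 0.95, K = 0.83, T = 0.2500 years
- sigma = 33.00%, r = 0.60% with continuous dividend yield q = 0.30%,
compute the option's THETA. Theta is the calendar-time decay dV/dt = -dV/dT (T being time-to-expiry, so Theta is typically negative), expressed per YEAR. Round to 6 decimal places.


Answer: Theta = -0.082325

Derivation:
d1 = 0.9054471746; d2 = 0.7404471746
phi(d1) = 0.2647800424; exp(-qT) = 0.9992502812; exp(-rT) = 0.9985011244
Theta = -S*exp(-qT)*phi(d1)*sigma/(2*sqrt(T)) + r*K*exp(-rT)*N(-d2) - q*S*exp(-qT)*N(-d1)
N(-d1) = 0.1826142667; N(-d2) = 0.2295143516; sqrt(T) = 0.5000000000
Term 1 = -0.9500 * 0.9992502812 * 0.2647800424 * 0.3300 / (2 * 0.5000000000) = -0.0829463102
Term 2 = 0.0060 * 0.8300 * 0.9985011244 * 0.2295143516 = 0.0011412683
Term 3 = -0.0030 * 0.9500 * 0.9992502812 * 0.1826142667 = -0.0005200605
Theta = -0.0829463102 + (0.0011412683) + (-0.0005200605) = -0.082325


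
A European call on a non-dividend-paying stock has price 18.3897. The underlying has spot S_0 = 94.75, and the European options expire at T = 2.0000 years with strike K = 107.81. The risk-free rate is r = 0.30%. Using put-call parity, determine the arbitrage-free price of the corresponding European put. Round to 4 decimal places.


Answer: Put price = 30.8048

Derivation:
Put-call parity: C - P = S_0 * exp(-qT) - K * exp(-rT).
S_0 * exp(-qT) = 94.7500 * 1.00000000 = 94.75000000
K * exp(-rT) = 107.8100 * 0.99401796 = 107.16507670
P = C - S*exp(-qT) + K*exp(-rT)
P = 18.3897 - 94.75000000 + 107.16507670 = 30.8048


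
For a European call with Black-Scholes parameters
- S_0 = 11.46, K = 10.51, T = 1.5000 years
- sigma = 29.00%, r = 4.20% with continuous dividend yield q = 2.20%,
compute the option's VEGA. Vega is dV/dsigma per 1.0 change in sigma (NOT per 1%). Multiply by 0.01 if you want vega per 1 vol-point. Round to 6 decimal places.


Answer: Vega = 4.767363

Derivation:
d1 = 0.5056944162; d2 = 0.1505184035
phi(d1) = 0.3510586574; exp(-qT) = 0.9675385596; exp(-rT) = 0.9389434737
Vega = S * exp(-qT) * phi(d1) * sqrt(T) = 11.4600 * 0.9675385596 * 0.3510586574 * 1.2247448714 = 4.767363


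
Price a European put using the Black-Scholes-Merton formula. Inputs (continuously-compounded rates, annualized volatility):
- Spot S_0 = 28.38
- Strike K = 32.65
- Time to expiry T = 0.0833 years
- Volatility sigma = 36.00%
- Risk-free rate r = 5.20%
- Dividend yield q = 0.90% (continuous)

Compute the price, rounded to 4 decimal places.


Answer: Price = 4.2893

Derivation:
d1 = (ln(S/K) + (r - q + 0.5*sigma^2) * T) / (sigma * sqrt(T)) = -1.26253694
d2 = d1 - sigma * sqrt(T) = -1.36643921
exp(-rT) = 0.99567777; exp(-qT) = 0.99925058
P = K * exp(-rT) * N(-d2) - S_0 * exp(-qT) * N(-d1)
N(-d1) = 0.89662218; N(-d2) = 0.91409942
P = 32.6500 * 0.99567777 * 0.91409942 - 28.3800 * 0.99925058 * 0.89662218 = 4.2893


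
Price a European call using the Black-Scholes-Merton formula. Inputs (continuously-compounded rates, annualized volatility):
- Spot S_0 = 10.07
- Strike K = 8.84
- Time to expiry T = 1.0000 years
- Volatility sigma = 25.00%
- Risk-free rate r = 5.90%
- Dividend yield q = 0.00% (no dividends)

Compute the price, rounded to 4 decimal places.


Answer: Price = 2.0319

Derivation:
d1 = (ln(S/K) + (r - q + 0.5*sigma^2) * T) / (sigma * sqrt(T)) = 0.88209532
d2 = d1 - sigma * sqrt(T) = 0.63209532
exp(-rT) = 0.94270677; exp(-qT) = 1.00000000
C = S_0 * exp(-qT) * N(d1) - K * exp(-rT) * N(d2)
N(d1) = 0.81113737; N(d2) = 0.73633770
C = 10.0700 * 1.00000000 * 0.81113737 - 8.8400 * 0.94270677 * 0.73633770 = 2.0319
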